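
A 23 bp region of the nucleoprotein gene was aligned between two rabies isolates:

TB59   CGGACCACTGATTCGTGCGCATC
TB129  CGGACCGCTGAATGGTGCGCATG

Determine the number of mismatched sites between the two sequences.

4

Differing sites — 7:A/G; 12:T/A; 14:C/G; 23:C/G.
That gives 4 mismatches out of 23 aligned sites, so the Hamming distance is 4.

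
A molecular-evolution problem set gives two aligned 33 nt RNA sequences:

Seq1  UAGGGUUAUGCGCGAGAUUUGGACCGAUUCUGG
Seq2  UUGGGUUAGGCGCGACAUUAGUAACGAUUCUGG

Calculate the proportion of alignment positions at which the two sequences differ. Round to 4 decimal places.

Differing sites — 2:A/U; 9:U/G; 16:G/C; 20:U/A; 22:G/U; 24:C/A.
There are 6 differences over 33 sites, so p = 6/33 = 0.1818.

0.1818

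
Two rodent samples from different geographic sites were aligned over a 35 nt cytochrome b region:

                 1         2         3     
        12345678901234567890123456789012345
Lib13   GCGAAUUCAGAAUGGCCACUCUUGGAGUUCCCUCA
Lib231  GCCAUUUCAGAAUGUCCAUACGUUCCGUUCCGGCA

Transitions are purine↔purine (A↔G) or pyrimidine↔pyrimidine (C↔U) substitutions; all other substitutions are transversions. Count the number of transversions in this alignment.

Differing sites — 3:G/C (Tv); 5:A/U (Tv); 15:G/U (Tv); 19:C/U (Ti); 20:U/A (Tv); 22:U/G (Tv); 24:G/U (Tv); 25:G/C (Tv); 26:A/C (Tv); 32:C/G (Tv); 33:U/G (Tv).
Of the 11 differences, 1 transition and 10 transversions, so the answer is 10.

10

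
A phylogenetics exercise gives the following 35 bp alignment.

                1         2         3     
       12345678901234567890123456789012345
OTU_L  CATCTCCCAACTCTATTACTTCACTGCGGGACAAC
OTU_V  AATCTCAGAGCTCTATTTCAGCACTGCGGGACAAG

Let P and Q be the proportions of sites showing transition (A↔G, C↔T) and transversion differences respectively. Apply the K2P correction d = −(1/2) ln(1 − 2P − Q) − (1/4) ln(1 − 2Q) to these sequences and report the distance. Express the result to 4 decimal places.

0.2763

The sequences differ at positions 1 (C/A, transversion), 7 (C/A, transversion), 8 (C/G, transversion), 10 (A/G, transition), 18 (A/T, transversion), 20 (T/A, transversion), 21 (T/G, transversion), 35 (C/G, transversion).
Of the 8 differences, 1 transition and 7 transversions over 35 sites: P = 1/35 = 0.028571, Q = 7/35 = 0.200000.
d = −0.5·ln(0.742858) − 0.25·ln(0.600000) = −0.5·(-0.297250) − 0.25·(-0.510826) = 0.2763.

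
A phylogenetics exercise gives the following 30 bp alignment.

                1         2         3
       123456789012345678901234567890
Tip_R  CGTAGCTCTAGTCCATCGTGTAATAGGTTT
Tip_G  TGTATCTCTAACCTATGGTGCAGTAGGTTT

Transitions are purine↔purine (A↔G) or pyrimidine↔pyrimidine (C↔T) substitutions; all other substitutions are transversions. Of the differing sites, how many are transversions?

2

Mismatches occur at site 1 (C/T, transition), site 5 (G/T, transversion), site 11 (G/A, transition), site 12 (T/C, transition), site 14 (C/T, transition), site 17 (C/G, transversion), site 21 (T/C, transition), site 23 (A/G, transition).
Of the 8 differences, 6 transitions and 2 transversions, so the answer is 2.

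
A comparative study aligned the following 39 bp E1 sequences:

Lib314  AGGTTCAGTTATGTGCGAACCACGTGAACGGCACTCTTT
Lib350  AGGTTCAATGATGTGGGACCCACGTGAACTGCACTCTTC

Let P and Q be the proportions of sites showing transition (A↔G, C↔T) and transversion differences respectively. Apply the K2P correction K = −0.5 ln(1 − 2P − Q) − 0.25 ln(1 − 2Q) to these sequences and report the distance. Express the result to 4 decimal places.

The sequences differ at positions 8 (G/A, transition), 10 (T/G, transversion), 16 (C/G, transversion), 19 (A/C, transversion), 30 (G/T, transversion), 39 (T/C, transition).
Of the 6 differences, 2 transitions and 4 transversions over 39 sites: P = 2/39 = 0.051282, Q = 4/39 = 0.102564.
d = −0.5·ln(0.794872) − 0.25·ln(0.794872) = −0.5·(-0.229574) − 0.25·(-0.229574) = 0.1722.

0.1722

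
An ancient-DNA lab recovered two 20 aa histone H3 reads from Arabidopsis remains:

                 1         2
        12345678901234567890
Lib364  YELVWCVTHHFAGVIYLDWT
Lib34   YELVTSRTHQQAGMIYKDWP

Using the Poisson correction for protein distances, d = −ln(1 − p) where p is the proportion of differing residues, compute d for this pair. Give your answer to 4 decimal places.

0.5108

Mismatches occur at site 5 (W/T), site 6 (C/S), site 7 (V/R), site 10 (H/Q), site 11 (F/Q), site 14 (V/M), site 17 (L/K), site 20 (T/P).
p = 8/20 = 0.400000.
d = −ln(1 − 0.400000) = −ln(0.600000) = 0.5108.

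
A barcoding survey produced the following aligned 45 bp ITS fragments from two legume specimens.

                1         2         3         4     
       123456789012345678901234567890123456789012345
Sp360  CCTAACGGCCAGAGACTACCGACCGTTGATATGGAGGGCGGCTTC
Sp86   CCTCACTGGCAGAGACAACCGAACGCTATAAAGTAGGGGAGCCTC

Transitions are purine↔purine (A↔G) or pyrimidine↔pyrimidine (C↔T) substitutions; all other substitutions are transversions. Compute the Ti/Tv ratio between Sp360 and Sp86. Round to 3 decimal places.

0.400

Differing sites — 4:A/C (Tv); 7:G/T (Tv); 9:C/G (Tv); 17:T/A (Tv); 23:C/A (Tv); 26:T/C (Ti); 28:G/A (Ti); 29:A/T (Tv); 30:T/A (Tv); 32:T/A (Tv); 34:G/T (Tv); 39:C/G (Tv); 40:G/A (Ti); 43:T/C (Ti).
Of the 14 differences, 4 transitions and 10 transversions, so Ti/Tv = 4/10 = 0.400.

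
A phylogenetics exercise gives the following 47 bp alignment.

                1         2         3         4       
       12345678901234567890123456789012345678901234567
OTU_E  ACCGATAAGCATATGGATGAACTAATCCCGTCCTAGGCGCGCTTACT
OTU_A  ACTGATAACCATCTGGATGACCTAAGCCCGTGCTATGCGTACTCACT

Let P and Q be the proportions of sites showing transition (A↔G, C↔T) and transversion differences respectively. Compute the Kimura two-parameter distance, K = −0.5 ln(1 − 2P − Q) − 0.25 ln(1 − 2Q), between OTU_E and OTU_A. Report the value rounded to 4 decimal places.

Mismatches occur at site 3 (C↔T, transition), site 9 (G↔C, transversion), site 13 (A↔C, transversion), site 21 (A↔C, transversion), site 26 (T↔G, transversion), site 32 (C↔G, transversion), site 36 (G↔T, transversion), site 40 (C↔T, transition), site 41 (G↔A, transition), site 44 (T↔C, transition).
Of the 10 differences, 4 transitions and 6 transversions over 47 sites: P = 4/47 = 0.085106, Q = 6/47 = 0.127660.
d = −0.5·ln(0.702128) − 0.25·ln(0.744680) = −0.5·(-0.353640) − 0.25·(-0.294801) = 0.2505.

0.2505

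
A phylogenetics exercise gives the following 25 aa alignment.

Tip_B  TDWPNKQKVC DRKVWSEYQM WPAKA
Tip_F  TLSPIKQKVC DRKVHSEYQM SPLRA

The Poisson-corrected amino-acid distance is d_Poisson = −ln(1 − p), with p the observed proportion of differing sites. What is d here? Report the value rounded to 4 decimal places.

Mismatches occur at site 2 (D→L), site 3 (W→S), site 5 (N→I), site 15 (W→H), site 21 (W→S), site 23 (A→L), site 24 (K→R).
p = 7/25 = 0.280000.
d = −ln(1 − 0.280000) = −ln(0.720000) = 0.3285.

0.3285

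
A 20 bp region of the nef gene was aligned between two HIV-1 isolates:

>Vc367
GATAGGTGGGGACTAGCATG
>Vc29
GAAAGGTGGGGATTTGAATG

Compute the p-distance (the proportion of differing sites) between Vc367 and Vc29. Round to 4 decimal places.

Mismatches occur at site 3 (T/A), site 13 (C/T), site 15 (A/T), site 17 (C/A).
There are 4 differences over 20 sites, so p = 4/20 = 0.2000.

0.2000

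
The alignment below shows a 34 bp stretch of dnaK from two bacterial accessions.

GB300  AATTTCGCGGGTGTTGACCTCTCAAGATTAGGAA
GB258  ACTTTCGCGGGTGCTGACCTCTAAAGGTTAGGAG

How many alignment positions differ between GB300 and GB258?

Differing sites — 2:A/C; 14:T/C; 23:C/A; 27:A/G; 34:A/G.
That gives 5 mismatches out of 34 aligned sites, so the Hamming distance is 5.

5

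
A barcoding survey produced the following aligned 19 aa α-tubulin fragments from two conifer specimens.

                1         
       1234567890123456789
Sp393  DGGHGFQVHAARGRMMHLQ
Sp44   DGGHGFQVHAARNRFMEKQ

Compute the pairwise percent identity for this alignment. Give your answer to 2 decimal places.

Differing sites — 13:G/N; 15:M/F; 17:H/E; 18:L/K.
15 of the 19 sites match, so the percent identity is 15/19 × 100 = 78.95%.

78.95%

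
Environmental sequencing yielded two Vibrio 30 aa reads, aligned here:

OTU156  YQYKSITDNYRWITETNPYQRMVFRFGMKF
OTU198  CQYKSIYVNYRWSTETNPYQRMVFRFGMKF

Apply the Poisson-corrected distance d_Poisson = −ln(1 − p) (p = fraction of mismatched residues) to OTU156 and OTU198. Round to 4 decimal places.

0.1431

Differing sites — 1:Y/C; 7:T/Y; 8:D/V; 13:I/S.
p = 4/30 = 0.133333.
d = −ln(1 − 0.133333) = −ln(0.866667) = 0.1431.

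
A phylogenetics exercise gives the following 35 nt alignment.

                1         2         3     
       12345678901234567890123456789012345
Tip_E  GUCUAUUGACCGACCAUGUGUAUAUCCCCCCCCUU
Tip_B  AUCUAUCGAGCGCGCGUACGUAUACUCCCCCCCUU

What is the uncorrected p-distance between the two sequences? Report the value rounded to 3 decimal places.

0.286

The sequences differ at positions 1 (G/A), 7 (U/C), 10 (C/G), 13 (A/C), 14 (C/G), 16 (A/G), 18 (G/A), 19 (U/C), 25 (U/C), 26 (C/U).
There are 10 differences over 35 sites, so p = 10/35 = 0.286.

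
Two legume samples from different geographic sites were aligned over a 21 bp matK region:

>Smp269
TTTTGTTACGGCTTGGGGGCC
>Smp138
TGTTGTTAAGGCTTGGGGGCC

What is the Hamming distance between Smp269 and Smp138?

The sequences differ at positions 2 (T/G), 9 (C/A).
That gives 2 mismatches out of 21 aligned sites, so the Hamming distance is 2.

2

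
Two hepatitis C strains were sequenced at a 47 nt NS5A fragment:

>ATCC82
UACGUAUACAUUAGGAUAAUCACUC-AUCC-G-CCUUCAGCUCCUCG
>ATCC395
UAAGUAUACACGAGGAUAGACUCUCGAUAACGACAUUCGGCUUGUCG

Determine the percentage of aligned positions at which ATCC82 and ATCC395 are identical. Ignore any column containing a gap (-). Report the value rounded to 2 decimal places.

Excluding the 3 gap columns leaves 44 comparable sites.
The sequences differ at positions 3 (C/A), 11 (U/C), 12 (U/G), 19 (A/G), 20 (U/A), 22 (A/U), 29 (C/A), 30 (C/A), 35 (C/A), 39 (A/G), 43 (C/U), 44 (C/G).
32 of the 44 comparable sites match, so the percent identity is 32/44 × 100 = 72.73%.

72.73%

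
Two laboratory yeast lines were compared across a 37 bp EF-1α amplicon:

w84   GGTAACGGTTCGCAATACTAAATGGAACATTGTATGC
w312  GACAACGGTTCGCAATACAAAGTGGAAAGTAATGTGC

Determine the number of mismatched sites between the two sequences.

Differing sites — 2:G/A; 3:T/C; 19:T/A; 22:A/G; 28:C/A; 29:A/G; 31:T/A; 32:G/A; 34:A/G.
That gives 9 mismatches out of 37 aligned sites, so the Hamming distance is 9.

9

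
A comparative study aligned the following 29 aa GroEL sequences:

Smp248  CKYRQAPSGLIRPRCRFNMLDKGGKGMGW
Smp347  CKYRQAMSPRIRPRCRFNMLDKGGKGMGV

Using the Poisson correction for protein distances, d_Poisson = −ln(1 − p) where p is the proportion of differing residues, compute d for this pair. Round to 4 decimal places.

Mismatches occur at site 7 (P↔M), site 9 (G↔P), site 10 (L↔R), site 29 (W↔V).
p = 4/29 = 0.137931.
d = −ln(1 − 0.137931) = −ln(0.862069) = 0.1484.

0.1484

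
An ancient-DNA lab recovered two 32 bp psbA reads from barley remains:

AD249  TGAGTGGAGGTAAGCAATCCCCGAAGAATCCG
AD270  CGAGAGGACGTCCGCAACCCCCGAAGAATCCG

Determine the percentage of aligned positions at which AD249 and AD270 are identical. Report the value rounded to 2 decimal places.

81.25%

Differing sites — 1:T/C; 5:T/A; 9:G/C; 12:A/C; 13:A/C; 18:T/C.
26 of the 32 sites match, so the percent identity is 26/32 × 100 = 81.25%.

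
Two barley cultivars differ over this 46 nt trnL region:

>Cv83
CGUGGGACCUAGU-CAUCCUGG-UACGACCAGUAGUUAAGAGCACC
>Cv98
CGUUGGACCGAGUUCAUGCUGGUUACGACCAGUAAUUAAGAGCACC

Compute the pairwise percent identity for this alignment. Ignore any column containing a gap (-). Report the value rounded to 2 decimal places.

90.91%

Excluding the 2 gap columns leaves 44 comparable sites.
The sequences differ at positions 4 (G/U), 10 (U/G), 18 (C/G), 35 (G/A).
40 of the 44 comparable sites match, so the percent identity is 40/44 × 100 = 90.91%.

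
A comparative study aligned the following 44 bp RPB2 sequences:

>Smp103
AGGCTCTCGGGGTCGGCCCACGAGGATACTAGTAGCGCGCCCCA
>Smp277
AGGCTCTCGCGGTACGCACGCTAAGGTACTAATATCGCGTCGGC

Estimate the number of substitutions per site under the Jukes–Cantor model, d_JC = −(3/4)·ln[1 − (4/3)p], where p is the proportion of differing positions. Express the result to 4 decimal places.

0.4141

Differing sites — 10:G/C; 14:C/A; 15:G/C; 18:C/A; 20:A/G; 22:G/T; 24:G/A; 26:A/G; 32:G/A; 35:G/T; 40:C/T; 42:C/G; 43:C/G; 44:A/C.
p = 14/44 = 0.318182.
d = −0.75 · ln(1 − (4/3)·0.318182) = −0.75 · ln(0.575757) = −0.75 · (-0.552070) = 0.4141.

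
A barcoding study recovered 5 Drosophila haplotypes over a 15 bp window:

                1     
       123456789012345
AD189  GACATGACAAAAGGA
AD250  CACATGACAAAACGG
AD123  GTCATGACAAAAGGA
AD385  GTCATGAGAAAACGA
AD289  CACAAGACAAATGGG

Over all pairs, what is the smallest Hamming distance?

1

Pairwise Hamming distances:
  AD189 vs AD250: 3
  AD189 vs AD123: 1
  AD189 vs AD385: 3
  AD189 vs AD289: 4
  AD250 vs AD123: 4
  AD250 vs AD385: 4
  AD250 vs AD289: 3
  AD123 vs AD385: 2
  AD123 vs AD289: 5
  AD385 vs AD289: 7
The smallest is 1, between AD189 and AD123.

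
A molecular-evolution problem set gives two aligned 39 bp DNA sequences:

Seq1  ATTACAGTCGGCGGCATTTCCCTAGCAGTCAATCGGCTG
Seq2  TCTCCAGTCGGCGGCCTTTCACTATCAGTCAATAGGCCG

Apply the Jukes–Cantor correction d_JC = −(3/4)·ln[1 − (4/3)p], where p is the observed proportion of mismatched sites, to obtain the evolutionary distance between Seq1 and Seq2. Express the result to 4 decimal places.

0.2396

The sequences differ at positions 1 (A/T), 2 (T/C), 4 (A/C), 16 (A/C), 21 (C/A), 25 (G/T), 34 (C/A), 38 (T/C).
p = 8/39 = 0.205128.
d = −0.75 · ln(1 − (4/3)·0.205128) = −0.75 · ln(0.726496) = −0.75 · (-0.319522) = 0.2396.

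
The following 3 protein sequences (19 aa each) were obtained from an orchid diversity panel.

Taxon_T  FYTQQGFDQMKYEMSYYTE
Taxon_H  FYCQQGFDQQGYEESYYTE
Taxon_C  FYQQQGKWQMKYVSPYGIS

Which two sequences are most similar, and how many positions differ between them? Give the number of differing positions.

Pairwise Hamming distances:
  Taxon_T vs Taxon_H: 4
  Taxon_T vs Taxon_C: 9
  Taxon_H vs Taxon_C: 11
The smallest is 4, between Taxon_T and Taxon_H.

4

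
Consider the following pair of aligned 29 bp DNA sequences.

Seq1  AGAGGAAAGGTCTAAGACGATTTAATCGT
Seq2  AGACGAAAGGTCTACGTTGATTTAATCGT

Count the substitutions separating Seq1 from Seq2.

4

The sequences differ at positions 4 (G/C), 15 (A/C), 17 (A/T), 18 (C/T).
That gives 4 mismatches out of 29 aligned sites, so the Hamming distance is 4.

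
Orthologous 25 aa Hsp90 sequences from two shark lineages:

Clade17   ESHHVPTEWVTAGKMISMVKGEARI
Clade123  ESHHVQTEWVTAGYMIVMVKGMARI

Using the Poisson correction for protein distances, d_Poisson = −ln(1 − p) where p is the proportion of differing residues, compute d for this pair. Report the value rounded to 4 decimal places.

0.1744

Differing sites — 6:P/Q; 14:K/Y; 17:S/V; 22:E/M.
p = 4/25 = 0.160000.
d = −ln(1 − 0.160000) = −ln(0.840000) = 0.1744.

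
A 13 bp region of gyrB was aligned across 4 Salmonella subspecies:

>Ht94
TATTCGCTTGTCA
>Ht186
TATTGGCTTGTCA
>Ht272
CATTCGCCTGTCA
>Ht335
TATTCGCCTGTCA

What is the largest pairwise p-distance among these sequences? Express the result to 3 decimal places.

Pairwise Hamming distances:
  Ht94 vs Ht186: 1
  Ht94 vs Ht272: 2
  Ht94 vs Ht335: 1
  Ht186 vs Ht272: 3
  Ht186 vs Ht335: 2
  Ht272 vs Ht335: 1
The largest is 3 mismatches, between Ht186 and Ht272; p = 3/13 = 0.231.

0.231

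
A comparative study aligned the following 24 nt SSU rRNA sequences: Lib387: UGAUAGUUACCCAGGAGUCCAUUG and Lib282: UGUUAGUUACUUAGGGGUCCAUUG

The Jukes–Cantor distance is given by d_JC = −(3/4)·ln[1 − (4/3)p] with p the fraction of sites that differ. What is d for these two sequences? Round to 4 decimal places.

Differing sites — 3:A/U; 11:C/U; 12:C/U; 16:A/G.
p = 4/24 = 0.166667.
d = −0.75 · ln(1 − (4/3)·0.166667) = −0.75 · ln(0.777777) = −0.75 · (-0.251315) = 0.1885.

0.1885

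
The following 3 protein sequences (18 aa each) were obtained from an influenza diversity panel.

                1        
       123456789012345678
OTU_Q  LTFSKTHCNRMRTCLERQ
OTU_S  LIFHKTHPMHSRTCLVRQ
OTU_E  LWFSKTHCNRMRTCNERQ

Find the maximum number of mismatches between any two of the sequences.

Pairwise Hamming distances:
  OTU_Q vs OTU_S: 7
  OTU_Q vs OTU_E: 2
  OTU_S vs OTU_E: 8
The largest is 8, between OTU_S and OTU_E.

8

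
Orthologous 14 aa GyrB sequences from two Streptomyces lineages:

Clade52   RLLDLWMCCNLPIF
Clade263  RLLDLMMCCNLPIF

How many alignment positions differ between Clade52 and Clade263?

1

The sequences differ at position 6 (W/M).
That gives 1 mismatch out of 14 aligned sites, so the Hamming distance is 1.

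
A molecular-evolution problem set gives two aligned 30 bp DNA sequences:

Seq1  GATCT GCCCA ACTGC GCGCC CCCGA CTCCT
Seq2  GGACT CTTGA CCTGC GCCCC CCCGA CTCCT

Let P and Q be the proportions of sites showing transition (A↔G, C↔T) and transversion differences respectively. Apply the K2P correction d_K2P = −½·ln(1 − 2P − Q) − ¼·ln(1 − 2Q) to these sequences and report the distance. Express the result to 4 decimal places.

0.3297

Mismatches occur at site 2 (A/G, transition), site 3 (T/A, transversion), site 6 (G/C, transversion), site 7 (C/T, transition), site 8 (C/T, transition), site 9 (C/G, transversion), site 11 (A/C, transversion), site 18 (G/C, transversion).
Of the 8 differences, 3 transitions and 5 transversions over 30 sites: P = 3/30 = 0.100000, Q = 5/30 = 0.166667.
d = −0.5·ln(0.633333) − 0.25·ln(0.666666) = −0.5·(-0.456759) − 0.25·(-0.405466) = 0.3297.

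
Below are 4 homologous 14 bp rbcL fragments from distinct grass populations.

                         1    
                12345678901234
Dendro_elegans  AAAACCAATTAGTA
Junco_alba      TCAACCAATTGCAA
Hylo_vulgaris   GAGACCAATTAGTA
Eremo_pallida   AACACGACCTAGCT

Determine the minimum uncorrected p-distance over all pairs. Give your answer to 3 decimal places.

0.143

Pairwise Hamming distances:
  Dendro_elegans vs Junco_alba: 5
  Dendro_elegans vs Hylo_vulgaris: 2
  Dendro_elegans vs Eremo_pallida: 6
  Junco_alba vs Hylo_vulgaris: 6
  Junco_alba vs Eremo_pallida: 10
  Hylo_vulgaris vs Eremo_pallida: 7
The smallest is 2 mismatches, between Dendro_elegans and Hylo_vulgaris; p = 2/14 = 0.143.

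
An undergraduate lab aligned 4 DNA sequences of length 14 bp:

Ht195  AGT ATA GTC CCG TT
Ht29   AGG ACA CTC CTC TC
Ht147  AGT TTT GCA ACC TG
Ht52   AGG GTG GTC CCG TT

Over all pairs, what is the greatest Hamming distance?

Pairwise Hamming distances:
  Ht195 vs Ht29: 6
  Ht195 vs Ht147: 7
  Ht195 vs Ht52: 3
  Ht29 vs Ht147: 10
  Ht29 vs Ht52: 7
  Ht147 vs Ht52: 8
The largest is 10, between Ht29 and Ht147.

10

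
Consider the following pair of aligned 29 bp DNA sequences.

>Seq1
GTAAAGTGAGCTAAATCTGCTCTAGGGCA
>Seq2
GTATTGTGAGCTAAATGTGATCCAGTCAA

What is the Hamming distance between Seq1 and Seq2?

8

Mismatches occur at site 4 (A/T), site 5 (A/T), site 17 (C/G), site 20 (C/A), site 23 (T/C), site 26 (G/T), site 27 (G/C), site 28 (C/A).
That gives 8 mismatches out of 29 aligned sites, so the Hamming distance is 8.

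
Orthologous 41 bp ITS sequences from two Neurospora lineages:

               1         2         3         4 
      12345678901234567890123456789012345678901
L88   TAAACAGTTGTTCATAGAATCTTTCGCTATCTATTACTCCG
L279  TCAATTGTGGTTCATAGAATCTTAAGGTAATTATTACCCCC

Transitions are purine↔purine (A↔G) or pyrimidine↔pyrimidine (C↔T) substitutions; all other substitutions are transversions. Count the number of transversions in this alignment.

Mismatches occur at site 2 (A→C, transversion), site 5 (C→T, transition), site 6 (A→T, transversion), site 9 (T→G, transversion), site 24 (T→A, transversion), site 25 (C→A, transversion), site 27 (C→G, transversion), site 30 (T→A, transversion), site 31 (C→T, transition), site 38 (T→C, transition), site 41 (G→C, transversion).
Of the 11 differences, 3 transitions and 8 transversions, so the answer is 8.

8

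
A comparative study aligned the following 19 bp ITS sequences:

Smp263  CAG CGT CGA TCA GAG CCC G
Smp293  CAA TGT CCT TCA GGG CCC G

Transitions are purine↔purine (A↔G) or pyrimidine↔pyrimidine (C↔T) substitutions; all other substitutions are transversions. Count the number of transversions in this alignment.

The sequences differ at positions 3 (G/A, transition), 4 (C/T, transition), 8 (G/C, transversion), 9 (A/T, transversion), 14 (A/G, transition).
Of the 5 differences, 3 transitions and 2 transversions, so the answer is 2.

2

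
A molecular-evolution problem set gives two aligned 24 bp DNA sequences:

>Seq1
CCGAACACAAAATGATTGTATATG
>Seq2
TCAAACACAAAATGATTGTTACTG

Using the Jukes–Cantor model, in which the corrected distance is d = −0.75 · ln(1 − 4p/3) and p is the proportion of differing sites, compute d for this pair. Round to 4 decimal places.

Differing sites — 1:C/T; 3:G/A; 20:A/T; 21:T/A; 22:A/C.
p = 5/24 = 0.208333.
d = −0.75 · ln(1 − (4/3)·0.208333) = −0.75 · ln(0.722223) = −0.75 · (-0.325421) = 0.2441.

0.2441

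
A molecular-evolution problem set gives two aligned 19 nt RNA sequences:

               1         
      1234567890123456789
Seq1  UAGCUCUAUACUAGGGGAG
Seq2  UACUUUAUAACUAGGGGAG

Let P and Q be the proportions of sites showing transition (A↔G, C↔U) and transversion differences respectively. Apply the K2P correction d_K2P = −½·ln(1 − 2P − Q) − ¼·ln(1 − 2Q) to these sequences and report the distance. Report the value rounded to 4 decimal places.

The sequences differ at positions 3 (G/C, transversion), 4 (C/U, transition), 6 (C/U, transition), 7 (U/A, transversion), 8 (A/U, transversion), 9 (U/A, transversion).
Of the 6 differences, 2 transitions and 4 transversions over 19 sites: P = 2/19 = 0.105263, Q = 4/19 = 0.210526.
d = −0.5·ln(0.578948) − 0.25·ln(0.578948) = −0.5·(-0.546543) − 0.25·(-0.546543) = 0.4099.

0.4099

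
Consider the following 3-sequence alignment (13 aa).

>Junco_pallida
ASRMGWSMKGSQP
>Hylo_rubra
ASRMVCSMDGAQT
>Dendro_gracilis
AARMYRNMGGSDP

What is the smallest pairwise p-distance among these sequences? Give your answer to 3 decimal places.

Pairwise Hamming distances:
  Junco_pallida vs Hylo_rubra: 5
  Junco_pallida vs Dendro_gracilis: 6
  Hylo_rubra vs Dendro_gracilis: 8
The smallest is 5 mismatches, between Junco_pallida and Hylo_rubra; p = 5/13 = 0.385.

0.385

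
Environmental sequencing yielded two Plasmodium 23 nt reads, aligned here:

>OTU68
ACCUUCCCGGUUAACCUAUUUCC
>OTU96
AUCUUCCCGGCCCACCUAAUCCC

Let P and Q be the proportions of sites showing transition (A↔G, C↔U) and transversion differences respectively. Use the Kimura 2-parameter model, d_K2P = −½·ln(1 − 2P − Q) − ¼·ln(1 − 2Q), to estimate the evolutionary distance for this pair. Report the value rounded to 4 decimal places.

0.3330

Differing sites — 2:C/U (Ti); 11:U/C (Ti); 12:U/C (Ti); 13:A/C (Tv); 19:U/A (Tv); 21:U/C (Ti).
Of the 6 differences, 4 transitions and 2 transversions over 23 sites: P = 4/23 = 0.173913, Q = 2/23 = 0.086957.
d = −0.5·ln(0.565217) − 0.25·ln(0.826086) = −0.5·(-0.570546) − 0.25·(-0.191056) = 0.3330.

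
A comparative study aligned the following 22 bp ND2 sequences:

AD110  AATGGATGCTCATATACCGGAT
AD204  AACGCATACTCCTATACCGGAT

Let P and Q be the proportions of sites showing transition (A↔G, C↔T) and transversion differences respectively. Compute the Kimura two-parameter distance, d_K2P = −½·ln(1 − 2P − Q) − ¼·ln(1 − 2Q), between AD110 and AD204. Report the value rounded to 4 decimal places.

0.2094

Mismatches occur at site 3 (T↔C, transition), site 5 (G↔C, transversion), site 8 (G↔A, transition), site 12 (A↔C, transversion).
Of the 4 differences, 2 transitions and 2 transversions over 22 sites: P = 2/22 = 0.090909, Q = 2/22 = 0.090909.
d = −0.5·ln(0.727273) − 0.25·ln(0.818182) = −0.5·(-0.318453) − 0.25·(-0.200670) = 0.2094.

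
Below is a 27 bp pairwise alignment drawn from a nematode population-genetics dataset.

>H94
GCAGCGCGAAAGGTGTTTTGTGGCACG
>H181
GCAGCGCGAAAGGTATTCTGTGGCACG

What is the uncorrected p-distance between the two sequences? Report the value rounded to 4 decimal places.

0.0741

Differing sites — 15:G/A; 18:T/C.
There are 2 differences over 27 sites, so p = 2/27 = 0.0741.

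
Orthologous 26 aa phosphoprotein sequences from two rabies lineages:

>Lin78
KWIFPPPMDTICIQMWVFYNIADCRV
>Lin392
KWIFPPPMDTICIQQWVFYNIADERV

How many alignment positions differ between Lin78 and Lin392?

2

Differing sites — 15:M/Q; 24:C/E.
That gives 2 mismatches out of 26 aligned sites, so the Hamming distance is 2.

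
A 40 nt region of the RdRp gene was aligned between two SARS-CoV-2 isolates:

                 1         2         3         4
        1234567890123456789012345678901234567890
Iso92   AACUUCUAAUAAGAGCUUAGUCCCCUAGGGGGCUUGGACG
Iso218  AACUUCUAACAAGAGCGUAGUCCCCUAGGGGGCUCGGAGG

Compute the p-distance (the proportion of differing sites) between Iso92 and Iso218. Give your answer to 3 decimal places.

The sequences differ at positions 10 (U/C), 17 (U/G), 35 (U/C), 39 (C/G).
There are 4 differences over 40 sites, so p = 4/40 = 0.100.

0.100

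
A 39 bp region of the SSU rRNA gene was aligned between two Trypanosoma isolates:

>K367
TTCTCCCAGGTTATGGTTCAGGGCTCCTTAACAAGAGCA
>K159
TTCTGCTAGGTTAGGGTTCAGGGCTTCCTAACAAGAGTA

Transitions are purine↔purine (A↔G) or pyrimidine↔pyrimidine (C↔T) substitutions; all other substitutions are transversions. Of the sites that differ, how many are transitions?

4

Mismatches occur at site 5 (C/G, transversion), site 7 (C/T, transition), site 14 (T/G, transversion), site 26 (C/T, transition), site 28 (T/C, transition), site 38 (C/T, transition).
Of the 6 differences, 4 transitions and 2 transversions, so the answer is 4.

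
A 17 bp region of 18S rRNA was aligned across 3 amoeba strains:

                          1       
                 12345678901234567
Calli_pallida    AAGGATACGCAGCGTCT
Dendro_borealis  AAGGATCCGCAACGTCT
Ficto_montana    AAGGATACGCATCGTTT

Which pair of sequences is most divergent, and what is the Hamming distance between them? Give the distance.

3

Pairwise Hamming distances:
  Calli_pallida vs Dendro_borealis: 2
  Calli_pallida vs Ficto_montana: 2
  Dendro_borealis vs Ficto_montana: 3
The largest is 3, between Dendro_borealis and Ficto_montana.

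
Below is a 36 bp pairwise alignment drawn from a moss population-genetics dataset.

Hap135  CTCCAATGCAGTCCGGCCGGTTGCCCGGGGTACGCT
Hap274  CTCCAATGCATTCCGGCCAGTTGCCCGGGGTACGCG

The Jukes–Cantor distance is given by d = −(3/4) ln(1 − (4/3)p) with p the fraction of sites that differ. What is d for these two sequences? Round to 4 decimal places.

0.0883

The sequences differ at positions 11 (G/T), 19 (G/A), 36 (T/G).
p = 3/36 = 0.083333.
d = −0.75 · ln(1 − (4/3)·0.083333) = −0.75 · ln(0.888889) = −0.75 · (-0.117783) = 0.0883.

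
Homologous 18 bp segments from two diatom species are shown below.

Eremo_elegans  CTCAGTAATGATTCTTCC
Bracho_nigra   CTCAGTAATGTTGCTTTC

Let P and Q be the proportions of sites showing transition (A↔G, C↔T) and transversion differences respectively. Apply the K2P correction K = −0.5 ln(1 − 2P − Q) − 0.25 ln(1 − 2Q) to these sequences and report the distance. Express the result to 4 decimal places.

Mismatches occur at site 11 (A→T, transversion), site 13 (T→G, transversion), site 17 (C→T, transition).
Of the 3 differences, 1 transition and 2 transversions over 18 sites: P = 1/18 = 0.055556, Q = 2/18 = 0.111111.
d = −0.5·ln(0.777777) − 0.25·ln(0.777778) = −0.5·(-0.251315) − 0.25·(-0.251314) = 0.1885.

0.1885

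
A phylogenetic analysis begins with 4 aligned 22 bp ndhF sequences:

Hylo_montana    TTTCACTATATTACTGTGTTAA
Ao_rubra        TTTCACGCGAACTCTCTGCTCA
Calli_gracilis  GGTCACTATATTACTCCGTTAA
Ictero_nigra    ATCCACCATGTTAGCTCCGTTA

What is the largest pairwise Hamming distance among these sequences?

16

Pairwise Hamming distances:
  Hylo_montana vs Ao_rubra: 9
  Hylo_montana vs Calli_gracilis: 4
  Hylo_montana vs Ictero_nigra: 11
  Ao_rubra vs Calli_gracilis: 11
  Ao_rubra vs Ictero_nigra: 16
  Calli_gracilis vs Ictero_nigra: 11
The largest is 16, between Ao_rubra and Ictero_nigra.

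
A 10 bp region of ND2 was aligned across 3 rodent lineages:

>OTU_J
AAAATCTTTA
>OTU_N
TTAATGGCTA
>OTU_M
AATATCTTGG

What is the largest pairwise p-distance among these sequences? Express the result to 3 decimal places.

0.800

Pairwise Hamming distances:
  OTU_J vs OTU_N: 5
  OTU_J vs OTU_M: 3
  OTU_N vs OTU_M: 8
The largest is 8 mismatches, between OTU_N and OTU_M; p = 8/10 = 0.800.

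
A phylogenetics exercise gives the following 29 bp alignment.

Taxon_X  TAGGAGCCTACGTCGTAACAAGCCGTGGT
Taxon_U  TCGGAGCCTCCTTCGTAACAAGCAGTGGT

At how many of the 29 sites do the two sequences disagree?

The sequences differ at positions 2 (A/C), 10 (A/C), 12 (G/T), 24 (C/A).
That gives 4 mismatches out of 29 aligned sites, so the Hamming distance is 4.

4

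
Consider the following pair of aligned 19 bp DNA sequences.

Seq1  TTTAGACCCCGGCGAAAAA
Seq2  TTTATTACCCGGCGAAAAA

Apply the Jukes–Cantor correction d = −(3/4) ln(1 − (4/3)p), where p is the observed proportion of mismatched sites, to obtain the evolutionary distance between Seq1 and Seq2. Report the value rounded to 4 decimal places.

Differing sites — 5:G/T; 6:A/T; 7:C/A.
p = 3/19 = 0.157895.
d = −0.75 · ln(1 − (4/3)·0.157895) = −0.75 · ln(0.789473) = −0.75 · (-0.236390) = 0.1773.

0.1773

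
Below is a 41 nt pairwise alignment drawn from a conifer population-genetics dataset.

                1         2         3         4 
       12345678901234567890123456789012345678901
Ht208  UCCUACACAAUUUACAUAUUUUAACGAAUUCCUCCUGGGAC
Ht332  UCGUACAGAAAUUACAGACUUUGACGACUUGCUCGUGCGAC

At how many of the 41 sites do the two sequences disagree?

Differing sites — 3:C/G; 8:C/G; 11:U/A; 17:U/G; 19:U/C; 23:A/G; 28:A/C; 31:C/G; 35:C/G; 38:G/C.
That gives 10 mismatches out of 41 aligned sites, so the Hamming distance is 10.

10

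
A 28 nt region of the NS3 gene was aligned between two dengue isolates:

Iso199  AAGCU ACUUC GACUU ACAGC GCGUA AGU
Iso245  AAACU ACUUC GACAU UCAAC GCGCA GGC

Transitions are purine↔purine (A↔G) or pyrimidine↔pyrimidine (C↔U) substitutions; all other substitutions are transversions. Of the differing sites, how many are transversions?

Mismatches occur at site 3 (G/A, transition), site 14 (U/A, transversion), site 16 (A/U, transversion), site 19 (G/A, transition), site 24 (U/C, transition), site 26 (A/G, transition), site 28 (U/C, transition).
Of the 7 differences, 5 transitions and 2 transversions, so the answer is 2.

2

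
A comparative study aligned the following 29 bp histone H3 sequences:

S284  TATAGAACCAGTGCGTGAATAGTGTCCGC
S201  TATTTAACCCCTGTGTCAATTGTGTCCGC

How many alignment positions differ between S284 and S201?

Differing sites — 4:A/T; 5:G/T; 10:A/C; 11:G/C; 14:C/T; 17:G/C; 21:A/T.
That gives 7 mismatches out of 29 aligned sites, so the Hamming distance is 7.

7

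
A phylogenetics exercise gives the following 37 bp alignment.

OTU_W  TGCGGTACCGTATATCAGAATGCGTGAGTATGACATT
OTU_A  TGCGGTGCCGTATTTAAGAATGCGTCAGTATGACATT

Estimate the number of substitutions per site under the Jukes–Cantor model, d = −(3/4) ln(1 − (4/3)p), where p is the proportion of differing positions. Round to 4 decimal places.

0.1167

Mismatches occur at site 7 (A/G), site 14 (A/T), site 16 (C/A), site 26 (G/C).
p = 4/37 = 0.108108.
d = −0.75 · ln(1 − (4/3)·0.108108) = −0.75 · ln(0.855856) = −0.75 · (-0.155653) = 0.1167.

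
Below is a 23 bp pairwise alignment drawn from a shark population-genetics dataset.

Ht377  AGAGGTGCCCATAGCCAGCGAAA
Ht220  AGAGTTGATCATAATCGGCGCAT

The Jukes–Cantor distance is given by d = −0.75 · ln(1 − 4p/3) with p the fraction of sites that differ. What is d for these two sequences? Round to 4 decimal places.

The sequences differ at positions 5 (G/T), 8 (C/A), 9 (C/T), 14 (G/A), 15 (C/T), 17 (A/G), 21 (A/C), 23 (A/T).
p = 8/23 = 0.347826.
d = −0.75 · ln(1 − (4/3)·0.347826) = −0.75 · ln(0.536232) = −0.75 · (-0.623188) = 0.4674.

0.4674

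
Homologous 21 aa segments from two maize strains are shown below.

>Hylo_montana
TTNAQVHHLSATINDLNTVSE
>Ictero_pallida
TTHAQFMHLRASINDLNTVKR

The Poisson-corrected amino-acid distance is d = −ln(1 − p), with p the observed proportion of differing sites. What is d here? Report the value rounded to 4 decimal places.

0.4055

Mismatches occur at site 3 (N→H), site 6 (V→F), site 7 (H→M), site 10 (S→R), site 12 (T→S), site 20 (S→K), site 21 (E→R).
p = 7/21 = 0.333333.
d = −ln(1 − 0.333333) = −ln(0.666667) = 0.4055.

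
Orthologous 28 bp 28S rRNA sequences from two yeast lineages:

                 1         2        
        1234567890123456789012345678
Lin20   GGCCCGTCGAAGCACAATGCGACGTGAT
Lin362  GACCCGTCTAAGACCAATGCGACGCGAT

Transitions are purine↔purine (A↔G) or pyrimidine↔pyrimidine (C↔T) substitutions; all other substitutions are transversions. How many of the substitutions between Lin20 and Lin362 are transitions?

Mismatches occur at site 2 (G/A, transition), site 9 (G/T, transversion), site 13 (C/A, transversion), site 14 (A/C, transversion), site 25 (T/C, transition).
Of the 5 differences, 2 transitions and 3 transversions, so the answer is 2.

2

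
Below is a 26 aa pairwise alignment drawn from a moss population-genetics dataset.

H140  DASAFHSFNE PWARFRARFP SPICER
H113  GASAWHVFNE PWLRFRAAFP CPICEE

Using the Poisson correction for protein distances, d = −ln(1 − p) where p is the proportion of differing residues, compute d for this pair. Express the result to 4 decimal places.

The sequences differ at positions 1 (D/G), 5 (F/W), 7 (S/V), 13 (A/L), 18 (R/A), 21 (S/C), 26 (R/E).
p = 7/26 = 0.269231.
d = −ln(1 − 0.269231) = −ln(0.730769) = 0.3137.

0.3137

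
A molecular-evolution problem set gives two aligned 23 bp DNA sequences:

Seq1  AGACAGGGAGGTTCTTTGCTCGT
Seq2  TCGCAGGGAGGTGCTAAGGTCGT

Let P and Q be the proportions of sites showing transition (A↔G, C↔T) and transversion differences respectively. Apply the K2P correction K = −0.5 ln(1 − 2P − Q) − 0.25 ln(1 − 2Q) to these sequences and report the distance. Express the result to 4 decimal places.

0.3981

Mismatches occur at site 1 (A→T, transversion), site 2 (G→C, transversion), site 3 (A→G, transition), site 13 (T→G, transversion), site 16 (T→A, transversion), site 17 (T→A, transversion), site 19 (C→G, transversion).
Of the 7 differences, 1 transition and 6 transversions over 23 sites: P = 1/23 = 0.043478, Q = 6/23 = 0.260870.
d = −0.5·ln(0.652174) − 0.25·ln(0.478260) = −0.5·(-0.427444) − 0.25·(-0.737601) = 0.3981.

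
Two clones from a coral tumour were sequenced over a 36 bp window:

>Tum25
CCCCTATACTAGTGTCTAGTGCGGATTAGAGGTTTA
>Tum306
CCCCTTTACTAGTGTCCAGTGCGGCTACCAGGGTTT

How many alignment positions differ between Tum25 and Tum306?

8

Mismatches occur at site 6 (A/T), site 17 (T/C), site 25 (A/C), site 27 (T/A), site 28 (A/C), site 29 (G/C), site 33 (T/G), site 36 (A/T).
That gives 8 mismatches out of 36 aligned sites, so the Hamming distance is 8.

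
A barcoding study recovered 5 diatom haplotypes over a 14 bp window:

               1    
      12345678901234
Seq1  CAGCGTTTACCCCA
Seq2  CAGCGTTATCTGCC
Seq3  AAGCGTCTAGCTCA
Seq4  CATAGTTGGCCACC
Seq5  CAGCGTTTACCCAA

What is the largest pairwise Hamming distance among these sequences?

Pairwise Hamming distances:
  Seq1 vs Seq2: 5
  Seq1 vs Seq3: 4
  Seq1 vs Seq4: 6
  Seq1 vs Seq5: 1
  Seq2 vs Seq3: 8
  Seq2 vs Seq4: 6
  Seq2 vs Seq5: 6
  Seq3 vs Seq4: 9
  Seq3 vs Seq5: 5
  Seq4 vs Seq5: 7
The largest is 9, between Seq3 and Seq4.

9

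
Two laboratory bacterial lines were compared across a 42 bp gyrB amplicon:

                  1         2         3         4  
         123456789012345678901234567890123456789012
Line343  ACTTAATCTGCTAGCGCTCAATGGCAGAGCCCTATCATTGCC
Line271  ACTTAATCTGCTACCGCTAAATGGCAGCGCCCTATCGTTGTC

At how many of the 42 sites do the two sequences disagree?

5

Differing sites — 14:G/C; 19:C/A; 28:A/C; 37:A/G; 41:C/T.
That gives 5 mismatches out of 42 aligned sites, so the Hamming distance is 5.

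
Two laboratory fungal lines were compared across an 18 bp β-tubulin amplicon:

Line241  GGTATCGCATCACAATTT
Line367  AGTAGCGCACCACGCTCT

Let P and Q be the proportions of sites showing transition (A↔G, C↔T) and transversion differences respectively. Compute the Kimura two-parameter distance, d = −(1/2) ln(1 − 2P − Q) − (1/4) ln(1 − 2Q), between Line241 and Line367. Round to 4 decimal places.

The sequences differ at positions 1 (G/A, transition), 5 (T/G, transversion), 10 (T/C, transition), 14 (A/G, transition), 15 (A/C, transversion), 17 (T/C, transition).
Of the 6 differences, 4 transitions and 2 transversions over 18 sites: P = 4/18 = 0.222222, Q = 2/18 = 0.111111.
d = −0.5·ln(0.444445) − 0.25·ln(0.777778) = −0.5·(-0.810929) − 0.25·(-0.251314) = 0.4683.

0.4683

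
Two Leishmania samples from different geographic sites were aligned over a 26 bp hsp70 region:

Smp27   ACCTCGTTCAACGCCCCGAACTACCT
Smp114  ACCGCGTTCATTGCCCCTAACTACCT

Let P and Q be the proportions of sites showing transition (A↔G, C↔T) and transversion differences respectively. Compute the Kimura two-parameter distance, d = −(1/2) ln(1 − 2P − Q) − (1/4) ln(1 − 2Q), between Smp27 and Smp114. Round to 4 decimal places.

Mismatches occur at site 4 (T↔G, transversion), site 11 (A↔T, transversion), site 12 (C↔T, transition), site 18 (G↔T, transversion).
Of the 4 differences, 1 transition and 3 transversions over 26 sites: P = 1/26 = 0.038462, Q = 3/26 = 0.115385.
d = −0.5·ln(0.807691) − 0.25·ln(0.769230) = −0.5·(-0.213576) − 0.25·(-0.262365) = 0.1724.

0.1724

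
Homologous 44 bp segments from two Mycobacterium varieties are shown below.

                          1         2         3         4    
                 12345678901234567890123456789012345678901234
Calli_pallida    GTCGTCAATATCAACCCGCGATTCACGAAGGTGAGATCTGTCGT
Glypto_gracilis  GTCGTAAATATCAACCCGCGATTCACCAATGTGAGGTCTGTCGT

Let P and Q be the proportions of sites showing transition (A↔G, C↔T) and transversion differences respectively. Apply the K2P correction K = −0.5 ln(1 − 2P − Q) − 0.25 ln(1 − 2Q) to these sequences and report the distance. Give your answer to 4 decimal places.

Mismatches occur at site 6 (C→A, transversion), site 27 (G→C, transversion), site 30 (G→T, transversion), site 36 (A→G, transition).
Of the 4 differences, 1 transition and 3 transversions over 44 sites: P = 1/44 = 0.022727, Q = 3/44 = 0.068182.
d = −0.5·ln(0.886364) − 0.25·ln(0.863636) = −0.5·(-0.120628) − 0.25·(-0.146604) = 0.0970.

0.0970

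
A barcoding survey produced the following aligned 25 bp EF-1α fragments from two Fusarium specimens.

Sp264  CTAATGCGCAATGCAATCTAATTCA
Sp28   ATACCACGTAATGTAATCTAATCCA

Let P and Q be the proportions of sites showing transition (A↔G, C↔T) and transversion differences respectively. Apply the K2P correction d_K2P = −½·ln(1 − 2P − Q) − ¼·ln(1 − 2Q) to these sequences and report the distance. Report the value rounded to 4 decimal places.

Differing sites — 1:C/A (Tv); 4:A/C (Tv); 5:T/C (Ti); 6:G/A (Ti); 9:C/T (Ti); 14:C/T (Ti); 23:T/C (Ti).
Of the 7 differences, 5 transitions and 2 transversions over 25 sites: P = 5/25 = 0.200000, Q = 2/25 = 0.080000.
d = −0.5·ln(0.520000) − 0.25·ln(0.840000) = −0.5·(-0.653926) − 0.25·(-0.174353) = 0.3706.

0.3706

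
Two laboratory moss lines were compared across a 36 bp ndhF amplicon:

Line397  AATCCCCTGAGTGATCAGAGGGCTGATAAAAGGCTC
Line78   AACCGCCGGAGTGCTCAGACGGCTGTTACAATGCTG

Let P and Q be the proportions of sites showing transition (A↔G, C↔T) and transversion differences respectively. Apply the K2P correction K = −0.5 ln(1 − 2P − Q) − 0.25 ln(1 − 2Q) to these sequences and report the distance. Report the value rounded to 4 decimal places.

The sequences differ at positions 3 (T/C, transition), 5 (C/G, transversion), 8 (T/G, transversion), 14 (A/C, transversion), 20 (G/C, transversion), 26 (A/T, transversion), 29 (A/C, transversion), 32 (G/T, transversion), 36 (C/G, transversion).
Of the 9 differences, 1 transition and 8 transversions over 36 sites: P = 1/36 = 0.027778, Q = 8/36 = 0.222222.
d = −0.5·ln(0.722222) − 0.25·ln(0.555556) = −0.5·(-0.325423) − 0.25·(-0.587786) = 0.3097.

0.3097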